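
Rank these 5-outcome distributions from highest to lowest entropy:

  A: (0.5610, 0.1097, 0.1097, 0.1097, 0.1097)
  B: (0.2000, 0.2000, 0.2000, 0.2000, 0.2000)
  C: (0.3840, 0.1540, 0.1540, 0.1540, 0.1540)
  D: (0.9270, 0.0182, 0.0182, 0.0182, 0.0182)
B > C > A > D

Key insight: Entropy is maximized by uniform distributions and minimized by concentrated distributions.

Entropies:
  H(A) = 1.8672 bits
  H(B) = 2.3219 bits
  H(C) = 2.1928 bits
  H(D) = 0.5230 bits

Ranking: B > C > A > D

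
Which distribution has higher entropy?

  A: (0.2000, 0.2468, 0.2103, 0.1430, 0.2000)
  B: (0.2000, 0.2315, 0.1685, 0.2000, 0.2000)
B

Both distributions are close to uniform, making this a harder comparison.

H(A) = 2.3012 bits
H(B) = 2.3148 bits

The distribution closer to uniform has higher entropy.
Answer: B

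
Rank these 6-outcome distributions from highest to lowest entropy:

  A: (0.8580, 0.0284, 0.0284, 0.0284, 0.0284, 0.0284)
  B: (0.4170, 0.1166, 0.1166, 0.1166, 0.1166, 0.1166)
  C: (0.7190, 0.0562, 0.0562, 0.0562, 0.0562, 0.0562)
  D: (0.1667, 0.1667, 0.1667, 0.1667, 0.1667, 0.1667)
D > B > C > A

Key insight: Entropy is maximized by uniform distributions and minimized by concentrated distributions.

Entropies:
  H(A) = 0.9192 bits
  H(B) = 2.3337 bits
  H(C) = 1.5093 bits
  H(D) = 2.5850 bits

Ranking: D > B > C > A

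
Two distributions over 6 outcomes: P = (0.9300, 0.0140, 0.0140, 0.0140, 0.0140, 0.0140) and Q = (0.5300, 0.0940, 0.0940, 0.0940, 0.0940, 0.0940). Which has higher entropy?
Q

P is highly concentrated on one outcome (93%), making it nearly deterministic. Q spreads its mass more evenly (max 53%). The more spread-out distribution has higher entropy: H(P) ≈ 0.528 bits, H(Q) ≈ 2.089 bits.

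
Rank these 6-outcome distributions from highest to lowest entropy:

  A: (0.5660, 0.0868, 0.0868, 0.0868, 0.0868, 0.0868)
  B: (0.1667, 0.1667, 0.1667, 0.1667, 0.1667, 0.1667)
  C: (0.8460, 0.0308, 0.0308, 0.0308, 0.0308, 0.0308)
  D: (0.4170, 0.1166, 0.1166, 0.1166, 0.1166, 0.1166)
B > D > A > C

Key insight: Entropy is maximized by uniform distributions and minimized by concentrated distributions.

Entropies:
  H(A) = 1.9951 bits
  H(B) = 2.5850 bits
  H(C) = 0.9773 bits
  H(D) = 2.3337 bits

Ranking: B > D > A > C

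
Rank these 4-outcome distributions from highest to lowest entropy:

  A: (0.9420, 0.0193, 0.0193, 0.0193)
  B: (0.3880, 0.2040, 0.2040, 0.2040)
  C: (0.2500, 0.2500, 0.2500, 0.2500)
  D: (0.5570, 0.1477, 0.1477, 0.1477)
C > B > D > A

Key insight: Entropy is maximized by uniform distributions and minimized by concentrated distributions.

Entropies:
  H(A) = 0.4114 bits
  H(B) = 1.9335 bits
  H(C) = 2.0000 bits
  H(D) = 1.6927 bits

Ranking: C > B > D > A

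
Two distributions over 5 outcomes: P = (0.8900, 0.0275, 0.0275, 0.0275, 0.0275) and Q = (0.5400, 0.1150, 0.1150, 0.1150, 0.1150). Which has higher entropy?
Q

P is highly concentrated on one outcome (89%), making it nearly deterministic. Q spreads its mass more evenly (max 54%). The more spread-out distribution has higher entropy: H(P) ≈ 0.720 bits, H(Q) ≈ 1.915 bits.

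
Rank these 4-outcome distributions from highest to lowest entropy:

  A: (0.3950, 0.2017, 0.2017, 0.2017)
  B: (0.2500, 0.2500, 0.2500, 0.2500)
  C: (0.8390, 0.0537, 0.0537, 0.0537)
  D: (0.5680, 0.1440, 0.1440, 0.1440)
B > A > D > C

Key insight: Entropy is maximized by uniform distributions and minimized by concentrated distributions.

Entropies:
  H(A) = 1.9269 bits
  H(B) = 2.0000 bits
  H(C) = 0.8919 bits
  H(D) = 1.6713 bits

Ranking: B > A > D > C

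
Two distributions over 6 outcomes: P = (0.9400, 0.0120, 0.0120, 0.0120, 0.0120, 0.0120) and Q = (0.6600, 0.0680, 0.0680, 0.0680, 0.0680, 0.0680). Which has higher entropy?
Q

P is highly concentrated on one outcome (94%), making it nearly deterministic. Q spreads its mass more evenly (max 66%). The more spread-out distribution has higher entropy: H(P) ≈ 0.467 bits, H(Q) ≈ 1.714 bits.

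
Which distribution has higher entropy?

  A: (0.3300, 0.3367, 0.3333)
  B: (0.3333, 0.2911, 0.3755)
A

Both distributions are close to uniform, making this a harder comparison.

H(A) = 1.5849 bits
H(B) = 1.5772 bits

The distribution closer to uniform has higher entropy.
Answer: A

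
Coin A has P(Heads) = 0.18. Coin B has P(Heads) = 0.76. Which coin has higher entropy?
B

For binary distributions, entropy is maximized at p=0.5 and decreases as p moves toward 0 or 1.

H(A) = H(0.18) = 0.6801 bits
H(B) = H(0.76) = 0.7950 bits

Distribution B (p=0.76) is closer to uniform (p=0.5), so it has higher entropy.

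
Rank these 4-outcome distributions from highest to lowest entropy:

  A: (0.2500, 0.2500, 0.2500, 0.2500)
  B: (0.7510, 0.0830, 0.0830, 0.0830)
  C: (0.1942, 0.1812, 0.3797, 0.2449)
A > C > B

Key insight: Entropy is maximized by uniform distributions and minimized by concentrated distributions.

- Uniform distributions have maximum entropy log₂(4) = 2.0000 bits
- The more "peaked" or concentrated a distribution, the lower its entropy

Entropies:
  H(A) = 2.0000 bits
  H(B) = 1.2043 bits
  H(C) = 1.9332 bits

Ranking: A > C > B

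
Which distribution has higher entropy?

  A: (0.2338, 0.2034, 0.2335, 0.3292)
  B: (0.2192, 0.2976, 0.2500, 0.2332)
B

Both distributions are close to uniform, making this a harder comparison.

H(A) = 1.9753 bits
H(B) = 1.9902 bits

The distribution closer to uniform has higher entropy.
Answer: B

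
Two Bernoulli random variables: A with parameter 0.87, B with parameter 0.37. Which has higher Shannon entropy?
B

For binary distributions, entropy is maximized at p=0.5 and decreases as p moves toward 0 or 1.

H(A) = H(0.87) = 0.5574 bits
H(B) = H(0.37) = 0.9507 bits

Distribution B (p=0.37) is closer to uniform (p=0.5), so it has higher entropy.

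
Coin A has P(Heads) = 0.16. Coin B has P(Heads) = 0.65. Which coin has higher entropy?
B

For binary distributions, entropy is maximized at p=0.5 and decreases as p moves toward 0 or 1.

H(A) = H(0.16) = 0.6343 bits
H(B) = H(0.65) = 0.9341 bits

Distribution B (p=0.65) is closer to uniform (p=0.5), so it has higher entropy.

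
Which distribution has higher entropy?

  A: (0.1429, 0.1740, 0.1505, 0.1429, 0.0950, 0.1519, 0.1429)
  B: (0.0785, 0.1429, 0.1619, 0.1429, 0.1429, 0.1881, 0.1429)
A

Both distributions are close to uniform, making this a harder comparison.

H(A) = 2.7890 bits
H(B) = 2.7712 bits

The distribution closer to uniform has higher entropy.
Answer: A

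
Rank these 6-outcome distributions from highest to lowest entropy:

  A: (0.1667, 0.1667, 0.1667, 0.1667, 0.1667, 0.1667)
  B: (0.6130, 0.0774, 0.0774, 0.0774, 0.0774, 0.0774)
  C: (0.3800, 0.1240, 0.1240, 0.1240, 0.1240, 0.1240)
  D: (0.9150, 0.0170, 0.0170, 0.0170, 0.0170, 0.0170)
A > C > B > D

Key insight: Entropy is maximized by uniform distributions and minimized by concentrated distributions.

Entropies:
  H(A) = 2.5850 bits
  H(B) = 1.8614 bits
  H(C) = 2.3976 bits
  H(D) = 0.6169 bits

Ranking: A > C > B > D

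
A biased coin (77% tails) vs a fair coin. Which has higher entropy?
Fair coin

The fair coin is uniform (p=0.5), maximizing binary entropy at 1 bit. The biased coin has H(0.77) ≈ 0.778 bits — its outcome is more predictable, so its entropy is lower.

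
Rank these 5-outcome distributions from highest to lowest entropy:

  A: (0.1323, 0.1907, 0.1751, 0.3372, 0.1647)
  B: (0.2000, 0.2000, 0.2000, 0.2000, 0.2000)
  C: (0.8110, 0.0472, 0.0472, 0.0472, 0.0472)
B > A > C

Key insight: Entropy is maximized by uniform distributions and minimized by concentrated distributions.

- Uniform distributions have maximum entropy log₂(5) = 2.3219 bits
- The more "peaked" or concentrated a distribution, the lower its entropy

Entropies:
  H(A) = 2.2396 bits
  H(B) = 2.3219 bits
  H(C) = 1.0774 bits

Ranking: B > A > C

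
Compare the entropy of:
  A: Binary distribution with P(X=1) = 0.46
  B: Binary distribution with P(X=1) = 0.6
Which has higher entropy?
A

For binary distributions, entropy is maximized at p=0.5 and decreases as p moves toward 0 or 1.

H(A) = H(0.46) = 0.9954 bits
H(B) = H(0.6) = 0.9710 bits

Distribution A (p=0.46) is closer to uniform (p=0.5), so it has higher entropy.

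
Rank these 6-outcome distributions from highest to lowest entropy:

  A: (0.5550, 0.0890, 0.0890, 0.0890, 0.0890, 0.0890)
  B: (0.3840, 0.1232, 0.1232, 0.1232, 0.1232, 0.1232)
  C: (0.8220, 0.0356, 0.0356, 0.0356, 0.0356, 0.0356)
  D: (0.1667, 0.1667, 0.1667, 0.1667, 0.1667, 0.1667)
D > B > A > C

Key insight: Entropy is maximized by uniform distributions and minimized by concentrated distributions.

Entropies:
  H(A) = 2.0245 bits
  H(B) = 2.3911 bits
  H(C) = 1.0890 bits
  H(D) = 2.5850 bits

Ranking: D > B > A > C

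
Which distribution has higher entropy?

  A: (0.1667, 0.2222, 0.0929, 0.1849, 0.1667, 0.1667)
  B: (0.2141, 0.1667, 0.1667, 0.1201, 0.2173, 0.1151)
A

Both distributions are close to uniform, making this a harder comparison.

H(A) = 2.5434 bits
H(B) = 2.5426 bits

The distribution closer to uniform has higher entropy.
Answer: A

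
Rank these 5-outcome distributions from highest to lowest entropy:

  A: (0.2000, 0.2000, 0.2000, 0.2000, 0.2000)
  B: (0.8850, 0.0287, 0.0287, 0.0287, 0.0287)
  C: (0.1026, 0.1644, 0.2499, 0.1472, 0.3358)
A > C > B

Key insight: Entropy is maximized by uniform distributions and minimized by concentrated distributions.

- Uniform distributions have maximum entropy log₂(5) = 2.3219 bits
- The more "peaked" or concentrated a distribution, the lower its entropy

Entropies:
  H(A) = 2.3219 bits
  H(B) = 0.7448 bits
  H(C) = 2.2008 bits

Ranking: A > C > B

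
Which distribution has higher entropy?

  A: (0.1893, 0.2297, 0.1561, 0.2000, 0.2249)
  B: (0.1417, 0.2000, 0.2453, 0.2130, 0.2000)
A

Both distributions are close to uniform, making this a harder comparison.

H(A) = 2.3088 bits
H(B) = 2.3008 bits

The distribution closer to uniform has higher entropy.
Answer: A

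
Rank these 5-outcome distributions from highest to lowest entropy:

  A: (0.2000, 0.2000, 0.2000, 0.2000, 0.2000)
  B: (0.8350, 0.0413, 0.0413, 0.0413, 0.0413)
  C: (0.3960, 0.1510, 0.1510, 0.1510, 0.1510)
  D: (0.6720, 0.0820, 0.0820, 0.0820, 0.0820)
A > C > D > B

Key insight: Entropy is maximized by uniform distributions and minimized by concentrated distributions.

Entropies:
  H(A) = 2.3219 bits
  H(B) = 0.9761 bits
  H(C) = 2.1766 bits
  H(D) = 1.5689 bits

Ranking: A > C > D > B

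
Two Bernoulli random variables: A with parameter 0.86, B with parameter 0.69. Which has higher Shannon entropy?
B

For binary distributions, entropy is maximized at p=0.5 and decreases as p moves toward 0 or 1.

H(A) = H(0.86) = 0.5842 bits
H(B) = H(0.69) = 0.8932 bits

Distribution B (p=0.69) is closer to uniform (p=0.5), so it has higher entropy.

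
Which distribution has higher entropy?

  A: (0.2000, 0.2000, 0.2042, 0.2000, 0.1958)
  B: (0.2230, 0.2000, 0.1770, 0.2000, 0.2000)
A

Both distributions are close to uniform, making this a harder comparison.

H(A) = 2.3218 bits
H(B) = 2.3181 bits

The distribution closer to uniform has higher entropy.
Answer: A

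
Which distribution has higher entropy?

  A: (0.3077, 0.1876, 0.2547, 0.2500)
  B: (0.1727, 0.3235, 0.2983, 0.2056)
A

Both distributions are close to uniform, making this a harder comparison.

H(A) = 1.9787 bits
H(B) = 1.9540 bits

The distribution closer to uniform has higher entropy.
Answer: A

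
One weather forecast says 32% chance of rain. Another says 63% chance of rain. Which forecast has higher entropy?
63% forecast

Treat each forecast as a Bernoulli distribution. Binary entropy is maximized at p=0.5 and falls off symmetrically toward 0 or 1. The 63% forecast is closer to 50%, so it is more uncertain. H(32%) ≈ 0.904 bits, H(63%) ≈ 0.951 bits.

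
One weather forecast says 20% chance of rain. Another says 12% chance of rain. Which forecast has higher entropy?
20% forecast

Treat each forecast as a Bernoulli distribution. Binary entropy is maximized at p=0.5 and falls off symmetrically toward 0 or 1. The 20% forecast is closer to 50%, so it is more uncertain. H(20%) ≈ 0.722 bits, H(12%) ≈ 0.529 bits.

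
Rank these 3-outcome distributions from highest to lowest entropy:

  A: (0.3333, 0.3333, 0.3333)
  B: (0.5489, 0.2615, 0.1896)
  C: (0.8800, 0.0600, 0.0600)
A > B > C

Key insight: Entropy is maximized by uniform distributions and minimized by concentrated distributions.

- Uniform distributions have maximum entropy log₂(3) = 1.5850 bits
- The more "peaked" or concentrated a distribution, the lower its entropy

Entropies:
  H(A) = 1.5850 bits
  H(B) = 1.4359 bits
  H(C) = 0.6494 bits

Ranking: A > B > C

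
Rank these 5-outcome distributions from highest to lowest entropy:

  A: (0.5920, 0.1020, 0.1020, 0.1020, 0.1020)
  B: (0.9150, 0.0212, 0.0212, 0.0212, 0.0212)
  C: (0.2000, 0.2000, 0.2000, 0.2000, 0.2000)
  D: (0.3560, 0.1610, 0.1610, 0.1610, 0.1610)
C > D > A > B

Key insight: Entropy is maximized by uniform distributions and minimized by concentrated distributions.

Entropies:
  H(A) = 1.7914 bits
  H(B) = 0.5896 bits
  H(C) = 2.3219 bits
  H(D) = 2.2273 bits

Ranking: C > D > A > B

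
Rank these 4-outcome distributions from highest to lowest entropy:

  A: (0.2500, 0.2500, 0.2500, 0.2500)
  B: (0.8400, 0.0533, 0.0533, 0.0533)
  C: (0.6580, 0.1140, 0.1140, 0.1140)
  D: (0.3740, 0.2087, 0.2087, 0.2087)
A > D > C > B

Key insight: Entropy is maximized by uniform distributions and minimized by concentrated distributions.

Entropies:
  H(A) = 2.0000 bits
  H(B) = 0.8879 bits
  H(C) = 1.4688 bits
  H(D) = 1.9459 bits

Ranking: A > D > C > B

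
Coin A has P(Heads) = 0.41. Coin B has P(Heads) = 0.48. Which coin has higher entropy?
B

For binary distributions, entropy is maximized at p=0.5 and decreases as p moves toward 0 or 1.

H(A) = H(0.41) = 0.9765 bits
H(B) = H(0.48) = 0.9988 bits

Distribution B (p=0.48) is closer to uniform (p=0.5), so it has higher entropy.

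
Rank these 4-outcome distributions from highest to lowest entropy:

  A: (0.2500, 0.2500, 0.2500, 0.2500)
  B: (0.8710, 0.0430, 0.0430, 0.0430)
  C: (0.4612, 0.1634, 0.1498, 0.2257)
A > C > B

Key insight: Entropy is maximized by uniform distributions and minimized by concentrated distributions.

- Uniform distributions have maximum entropy log₂(4) = 2.0000 bits
- The more "peaked" or concentrated a distribution, the lower its entropy

Entropies:
  H(A) = 2.0000 bits
  H(B) = 0.7591 bits
  H(C) = 1.8369 bits

Ranking: A > C > B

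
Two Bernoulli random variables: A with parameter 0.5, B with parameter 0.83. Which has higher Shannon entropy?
A

For binary distributions, entropy is maximized at p=0.5 and decreases as p moves toward 0 or 1.

H(A) = H(0.5) = 1.0000 bits
H(B) = H(0.83) = 0.6577 bits

Distribution A (p=0.5) is closer to uniform (p=0.5), so it has higher entropy.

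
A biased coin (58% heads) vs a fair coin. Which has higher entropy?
Fair coin

The fair coin is uniform (p=0.5), maximizing binary entropy at 1 bit. The biased coin has H(0.58) ≈ 0.981 bits — its outcome is more predictable, so its entropy is lower.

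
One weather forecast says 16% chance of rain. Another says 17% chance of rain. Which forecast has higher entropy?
17% forecast

Treat each forecast as a Bernoulli distribution. Binary entropy is maximized at p=0.5 and falls off symmetrically toward 0 or 1. The 17% forecast is closer to 50%, so it is more uncertain. H(16%) ≈ 0.634 bits, H(17%) ≈ 0.658 bits.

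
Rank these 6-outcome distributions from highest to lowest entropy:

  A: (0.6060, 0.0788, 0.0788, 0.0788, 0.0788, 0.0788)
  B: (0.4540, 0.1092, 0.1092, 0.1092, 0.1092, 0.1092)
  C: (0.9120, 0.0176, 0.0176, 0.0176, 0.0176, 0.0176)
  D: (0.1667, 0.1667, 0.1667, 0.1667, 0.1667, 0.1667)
D > B > A > C

Key insight: Entropy is maximized by uniform distributions and minimized by concentrated distributions.

Entropies:
  H(A) = 1.8822 bits
  H(B) = 2.2617 bits
  H(C) = 0.6341 bits
  H(D) = 2.5850 bits

Ranking: D > B > A > C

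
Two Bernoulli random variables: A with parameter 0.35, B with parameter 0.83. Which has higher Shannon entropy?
A

For binary distributions, entropy is maximized at p=0.5 and decreases as p moves toward 0 or 1.

H(A) = H(0.35) = 0.9341 bits
H(B) = H(0.83) = 0.6577 bits

Distribution A (p=0.35) is closer to uniform (p=0.5), so it has higher entropy.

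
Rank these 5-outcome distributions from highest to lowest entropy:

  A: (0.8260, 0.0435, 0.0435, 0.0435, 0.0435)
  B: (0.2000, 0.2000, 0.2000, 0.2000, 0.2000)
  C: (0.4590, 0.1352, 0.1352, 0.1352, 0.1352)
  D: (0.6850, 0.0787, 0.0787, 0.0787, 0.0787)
B > C > D > A

Key insight: Entropy is maximized by uniform distributions and minimized by concentrated distributions.

Entropies:
  H(A) = 1.0148 bits
  H(B) = 2.3219 bits
  H(C) = 2.0771 bits
  H(D) = 1.5289 bits

Ranking: B > C > D > A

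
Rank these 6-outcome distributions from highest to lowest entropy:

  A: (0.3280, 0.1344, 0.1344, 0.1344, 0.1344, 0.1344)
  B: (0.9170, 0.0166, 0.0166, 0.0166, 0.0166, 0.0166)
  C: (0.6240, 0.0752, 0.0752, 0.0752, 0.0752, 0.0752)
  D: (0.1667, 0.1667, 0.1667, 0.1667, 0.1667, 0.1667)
D > A > C > B

Key insight: Entropy is maximized by uniform distributions and minimized by concentrated distributions.

Entropies:
  H(A) = 2.4732 bits
  H(B) = 0.6054 bits
  H(C) = 1.8282 bits
  H(D) = 2.5850 bits

Ranking: D > A > C > B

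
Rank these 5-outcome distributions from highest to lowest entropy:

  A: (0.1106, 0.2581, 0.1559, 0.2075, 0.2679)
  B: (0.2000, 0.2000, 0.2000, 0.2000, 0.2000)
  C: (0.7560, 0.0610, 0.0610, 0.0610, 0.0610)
B > A > C

Key insight: Entropy is maximized by uniform distributions and minimized by concentrated distributions.

- Uniform distributions have maximum entropy log₂(5) = 2.3219 bits
- The more "peaked" or concentrated a distribution, the lower its entropy

Entropies:
  H(A) = 2.2535 bits
  H(B) = 2.3219 bits
  H(C) = 1.2896 bits

Ranking: B > A > C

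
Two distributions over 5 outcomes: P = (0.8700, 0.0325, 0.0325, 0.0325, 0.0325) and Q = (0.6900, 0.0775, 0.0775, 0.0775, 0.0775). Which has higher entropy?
Q

P is highly concentrated on one outcome (87%), making it nearly deterministic. Q spreads its mass more evenly (max 69%). The more spread-out distribution has higher entropy: H(P) ≈ 0.817 bits, H(Q) ≈ 1.513 bits.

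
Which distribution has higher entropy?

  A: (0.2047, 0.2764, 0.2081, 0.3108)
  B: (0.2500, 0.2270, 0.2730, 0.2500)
B

Both distributions are close to uniform, making this a harder comparison.

H(A) = 1.9765 bits
H(B) = 1.9970 bits

The distribution closer to uniform has higher entropy.
Answer: B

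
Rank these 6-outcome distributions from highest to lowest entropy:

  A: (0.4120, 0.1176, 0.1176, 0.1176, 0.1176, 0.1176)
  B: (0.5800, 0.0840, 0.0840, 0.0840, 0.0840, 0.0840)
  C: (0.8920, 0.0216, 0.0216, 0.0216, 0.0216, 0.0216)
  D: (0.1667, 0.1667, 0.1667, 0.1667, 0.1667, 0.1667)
D > A > B > C

Key insight: Entropy is maximized by uniform distributions and minimized by concentrated distributions.

Entropies:
  H(A) = 2.3428 bits
  H(B) = 1.9567 bits
  H(C) = 0.7446 bits
  H(D) = 2.5850 bits

Ranking: D > A > B > C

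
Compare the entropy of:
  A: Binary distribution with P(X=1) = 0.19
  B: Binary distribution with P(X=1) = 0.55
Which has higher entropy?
B

For binary distributions, entropy is maximized at p=0.5 and decreases as p moves toward 0 or 1.

H(A) = H(0.19) = 0.7015 bits
H(B) = H(0.55) = 0.9928 bits

Distribution B (p=0.55) is closer to uniform (p=0.5), so it has higher entropy.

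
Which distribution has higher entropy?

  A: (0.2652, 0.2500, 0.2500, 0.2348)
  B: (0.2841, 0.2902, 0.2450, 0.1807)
A

Both distributions are close to uniform, making this a harder comparison.

H(A) = 1.9987 bits
H(B) = 1.9769 bits

The distribution closer to uniform has higher entropy.
Answer: A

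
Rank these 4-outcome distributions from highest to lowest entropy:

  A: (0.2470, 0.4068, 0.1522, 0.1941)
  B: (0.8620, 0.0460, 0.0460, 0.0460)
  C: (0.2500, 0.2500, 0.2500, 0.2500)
C > A > B

Key insight: Entropy is maximized by uniform distributions and minimized by concentrated distributions.

- Uniform distributions have maximum entropy log₂(4) = 2.0000 bits
- The more "peaked" or concentrated a distribution, the lower its entropy

Entropies:
  H(A) = 1.8985 bits
  H(B) = 0.7977 bits
  H(C) = 2.0000 bits

Ranking: C > A > B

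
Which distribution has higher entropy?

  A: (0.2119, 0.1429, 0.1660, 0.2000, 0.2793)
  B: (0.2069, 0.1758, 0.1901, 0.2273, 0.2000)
B

Both distributions are close to uniform, making this a harder comparison.

H(A) = 2.2838 bits
H(B) = 2.3166 bits

The distribution closer to uniform has higher entropy.
Answer: B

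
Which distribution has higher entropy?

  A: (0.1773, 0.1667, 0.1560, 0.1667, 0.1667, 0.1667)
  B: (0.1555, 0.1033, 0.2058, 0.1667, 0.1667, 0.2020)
A

Both distributions are close to uniform, making this a harder comparison.

H(A) = 2.5840 bits
H(B) = 2.5530 bits

The distribution closer to uniform has higher entropy.
Answer: A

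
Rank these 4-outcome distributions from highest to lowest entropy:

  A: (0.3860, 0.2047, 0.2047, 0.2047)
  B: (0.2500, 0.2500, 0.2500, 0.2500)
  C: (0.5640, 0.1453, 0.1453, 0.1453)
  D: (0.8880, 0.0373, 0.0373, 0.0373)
B > A > C > D

Key insight: Entropy is maximized by uniform distributions and minimized by concentrated distributions.

Entropies:
  H(A) = 1.9353 bits
  H(B) = 2.0000 bits
  H(C) = 1.6792 bits
  H(D) = 0.6834 bits

Ranking: B > A > C > D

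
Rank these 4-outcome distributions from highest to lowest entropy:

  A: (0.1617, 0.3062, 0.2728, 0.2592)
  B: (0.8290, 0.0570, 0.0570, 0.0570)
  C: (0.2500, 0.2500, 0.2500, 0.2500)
C > A > B

Key insight: Entropy is maximized by uniform distributions and minimized by concentrated distributions.

- Uniform distributions have maximum entropy log₂(4) = 2.0000 bits
- The more "peaked" or concentrated a distribution, the lower its entropy

Entropies:
  H(A) = 1.9641 bits
  H(B) = 0.9310 bits
  H(C) = 2.0000 bits

Ranking: C > A > B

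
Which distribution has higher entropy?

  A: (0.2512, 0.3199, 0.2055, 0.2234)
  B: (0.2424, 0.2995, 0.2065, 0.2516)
B

Both distributions are close to uniform, making this a harder comparison.

H(A) = 1.9788 bits
H(B) = 1.9874 bits

The distribution closer to uniform has higher entropy.
Answer: B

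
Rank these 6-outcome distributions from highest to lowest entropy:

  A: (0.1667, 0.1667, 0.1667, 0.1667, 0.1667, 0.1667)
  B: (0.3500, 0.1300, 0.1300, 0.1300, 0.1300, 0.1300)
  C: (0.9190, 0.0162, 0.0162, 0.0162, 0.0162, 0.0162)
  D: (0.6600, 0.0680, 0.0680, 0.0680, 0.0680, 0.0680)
A > B > D > C

Key insight: Entropy is maximized by uniform distributions and minimized by concentrated distributions.

Entropies:
  H(A) = 2.5850 bits
  H(B) = 2.4433 bits
  H(C) = 0.5938 bits
  H(D) = 1.7143 bits

Ranking: A > B > D > C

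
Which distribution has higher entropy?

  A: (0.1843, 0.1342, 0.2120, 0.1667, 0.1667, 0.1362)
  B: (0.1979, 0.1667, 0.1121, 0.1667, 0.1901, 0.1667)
A

Both distributions are close to uniform, making this a harder comparison.

H(A) = 2.5663 bits
H(B) = 2.5641 bits

The distribution closer to uniform has higher entropy.
Answer: A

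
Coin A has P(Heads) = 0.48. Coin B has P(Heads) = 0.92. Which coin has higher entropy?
A

For binary distributions, entropy is maximized at p=0.5 and decreases as p moves toward 0 or 1.

H(A) = H(0.48) = 0.9988 bits
H(B) = H(0.92) = 0.4022 bits

Distribution A (p=0.48) is closer to uniform (p=0.5), so it has higher entropy.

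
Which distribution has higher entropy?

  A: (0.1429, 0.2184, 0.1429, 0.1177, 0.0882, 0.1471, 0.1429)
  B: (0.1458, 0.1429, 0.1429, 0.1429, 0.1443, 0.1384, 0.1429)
B

Both distributions are close to uniform, making this a harder comparison.

H(A) = 2.7616 bits
H(B) = 2.8072 bits

The distribution closer to uniform has higher entropy.
Answer: B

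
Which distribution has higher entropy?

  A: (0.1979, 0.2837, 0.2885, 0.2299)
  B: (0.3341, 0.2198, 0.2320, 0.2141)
A

Both distributions are close to uniform, making this a harder comparison.

H(A) = 1.9831 bits
H(B) = 1.9740 bits

The distribution closer to uniform has higher entropy.
Answer: A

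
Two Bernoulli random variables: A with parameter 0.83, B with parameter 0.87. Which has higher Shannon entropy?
A

For binary distributions, entropy is maximized at p=0.5 and decreases as p moves toward 0 or 1.

H(A) = H(0.83) = 0.6577 bits
H(B) = H(0.87) = 0.5574 bits

Distribution A (p=0.83) is closer to uniform (p=0.5), so it has higher entropy.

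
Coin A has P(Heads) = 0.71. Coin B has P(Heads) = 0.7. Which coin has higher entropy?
B

For binary distributions, entropy is maximized at p=0.5 and decreases as p moves toward 0 or 1.

H(A) = H(0.71) = 0.8687 bits
H(B) = H(0.7) = 0.8813 bits

Distribution B (p=0.7) is closer to uniform (p=0.5), so it has higher entropy.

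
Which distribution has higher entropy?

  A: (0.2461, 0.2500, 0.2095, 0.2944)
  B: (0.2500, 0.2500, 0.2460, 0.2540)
B

Both distributions are close to uniform, making this a harder comparison.

H(A) = 1.9896 bits
H(B) = 1.9999 bits

The distribution closer to uniform has higher entropy.
Answer: B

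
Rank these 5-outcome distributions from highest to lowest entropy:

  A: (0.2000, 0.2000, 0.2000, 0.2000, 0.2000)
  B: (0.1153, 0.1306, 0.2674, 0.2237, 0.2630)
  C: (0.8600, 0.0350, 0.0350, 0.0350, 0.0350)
A > B > C

Key insight: Entropy is maximized by uniform distributions and minimized by concentrated distributions.

- Uniform distributions have maximum entropy log₂(5) = 2.3219 bits
- The more "peaked" or concentrated a distribution, the lower its entropy

Entropies:
  H(A) = 2.3219 bits
  H(B) = 2.2418 bits
  H(C) = 0.8642 bits

Ranking: A > B > C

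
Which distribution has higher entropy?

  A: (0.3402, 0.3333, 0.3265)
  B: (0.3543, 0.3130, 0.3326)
A

Both distributions are close to uniform, making this a harder comparison.

H(A) = 1.5848 bits
H(B) = 1.5831 bits

The distribution closer to uniform has higher entropy.
Answer: A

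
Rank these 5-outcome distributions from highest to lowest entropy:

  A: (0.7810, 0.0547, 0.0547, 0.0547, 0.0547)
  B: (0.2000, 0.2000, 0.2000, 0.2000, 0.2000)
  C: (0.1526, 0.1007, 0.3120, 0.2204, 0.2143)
B > C > A

Key insight: Entropy is maximized by uniform distributions and minimized by concentrated distributions.

- Uniform distributions have maximum entropy log₂(5) = 2.3219 bits
- The more "peaked" or concentrated a distribution, the lower its entropy

Entropies:
  H(A) = 1.1963 bits
  H(B) = 2.3219 bits
  H(C) = 2.2287 bits

Ranking: B > C > A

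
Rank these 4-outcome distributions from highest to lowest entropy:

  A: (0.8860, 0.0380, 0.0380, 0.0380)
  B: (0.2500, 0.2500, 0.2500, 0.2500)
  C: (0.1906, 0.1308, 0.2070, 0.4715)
B > C > A

Key insight: Entropy is maximized by uniform distributions and minimized by concentrated distributions.

- Uniform distributions have maximum entropy log₂(4) = 2.0000 bits
- The more "peaked" or concentrated a distribution, the lower its entropy

Entropies:
  H(A) = 0.6926 bits
  H(B) = 2.0000 bits
  H(C) = 1.8215 bits

Ranking: B > C > A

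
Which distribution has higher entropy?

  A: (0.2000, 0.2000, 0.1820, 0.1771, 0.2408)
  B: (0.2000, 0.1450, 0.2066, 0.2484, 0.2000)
A

Both distributions are close to uniform, making this a harder comparison.

H(A) = 2.3131 bits
H(B) = 2.3019 bits

The distribution closer to uniform has higher entropy.
Answer: A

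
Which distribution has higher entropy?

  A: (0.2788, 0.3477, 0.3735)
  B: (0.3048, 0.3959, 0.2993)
A

Both distributions are close to uniform, making this a harder comparison.

H(A) = 1.5743 bits
H(B) = 1.5726 bits

The distribution closer to uniform has higher entropy.
Answer: A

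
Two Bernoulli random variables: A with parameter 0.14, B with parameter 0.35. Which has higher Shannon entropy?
B

For binary distributions, entropy is maximized at p=0.5 and decreases as p moves toward 0 or 1.

H(A) = H(0.14) = 0.5842 bits
H(B) = H(0.35) = 0.9341 bits

Distribution B (p=0.35) is closer to uniform (p=0.5), so it has higher entropy.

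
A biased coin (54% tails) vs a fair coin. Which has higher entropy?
Fair coin

The fair coin is uniform (p=0.5), maximizing binary entropy at 1 bit. The biased coin has H(0.54) ≈ 0.995 bits — its outcome is more predictable, so its entropy is lower.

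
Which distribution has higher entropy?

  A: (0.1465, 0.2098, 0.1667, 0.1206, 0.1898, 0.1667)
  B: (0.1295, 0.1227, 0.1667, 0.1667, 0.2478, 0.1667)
A

Both distributions are close to uniform, making this a harder comparison.

H(A) = 2.5633 bits
H(B) = 2.5446 bits

The distribution closer to uniform has higher entropy.
Answer: A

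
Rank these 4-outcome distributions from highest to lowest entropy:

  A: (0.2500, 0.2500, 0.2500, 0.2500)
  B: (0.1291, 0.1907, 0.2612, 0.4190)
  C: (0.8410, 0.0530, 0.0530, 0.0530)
A > B > C

Key insight: Entropy is maximized by uniform distributions and minimized by concentrated distributions.

- Uniform distributions have maximum entropy log₂(4) = 2.0000 bits
- The more "peaked" or concentrated a distribution, the lower its entropy

Entropies:
  H(A) = 2.0000 bits
  H(B) = 1.8689 bits
  H(C) = 0.8839 bits

Ranking: A > B > C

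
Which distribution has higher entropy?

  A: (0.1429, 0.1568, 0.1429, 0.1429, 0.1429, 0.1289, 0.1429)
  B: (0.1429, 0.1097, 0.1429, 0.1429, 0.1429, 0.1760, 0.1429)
A

Both distributions are close to uniform, making this a harder comparison.

H(A) = 2.8054 bits
H(B) = 2.7962 bits

The distribution closer to uniform has higher entropy.
Answer: A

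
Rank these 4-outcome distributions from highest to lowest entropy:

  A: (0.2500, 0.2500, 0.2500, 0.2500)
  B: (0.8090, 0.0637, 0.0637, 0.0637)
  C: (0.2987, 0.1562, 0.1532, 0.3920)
A > C > B

Key insight: Entropy is maximized by uniform distributions and minimized by concentrated distributions.

- Uniform distributions have maximum entropy log₂(4) = 2.0000 bits
- The more "peaked" or concentrated a distribution, the lower its entropy

Entropies:
  H(A) = 2.0000 bits
  H(B) = 1.0063 bits
  H(C) = 1.8833 bits

Ranking: A > C > B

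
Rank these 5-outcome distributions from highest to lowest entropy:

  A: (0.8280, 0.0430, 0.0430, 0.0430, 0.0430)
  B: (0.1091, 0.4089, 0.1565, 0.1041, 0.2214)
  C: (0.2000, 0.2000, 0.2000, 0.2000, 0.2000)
C > B > A

Key insight: Entropy is maximized by uniform distributions and minimized by concentrated distributions.

- Uniform distributions have maximum entropy log₂(5) = 2.3219 bits
- The more "peaked" or concentrated a distribution, the lower its entropy

Entropies:
  H(A) = 1.0063 bits
  H(B) = 2.1165 bits
  H(C) = 2.3219 bits

Ranking: C > B > A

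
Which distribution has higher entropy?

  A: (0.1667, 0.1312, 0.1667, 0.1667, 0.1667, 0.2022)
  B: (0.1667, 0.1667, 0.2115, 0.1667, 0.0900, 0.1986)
A

Both distributions are close to uniform, making this a harder comparison.

H(A) = 2.5740 bits
H(B) = 2.5422 bits

The distribution closer to uniform has higher entropy.
Answer: A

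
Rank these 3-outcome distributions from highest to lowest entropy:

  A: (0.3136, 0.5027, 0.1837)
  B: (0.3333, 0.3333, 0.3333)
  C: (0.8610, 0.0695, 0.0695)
B > A > C

Key insight: Entropy is maximized by uniform distributions and minimized by concentrated distributions.

- Uniform distributions have maximum entropy log₂(3) = 1.5850 bits
- The more "peaked" or concentrated a distribution, the lower its entropy

Entropies:
  H(A) = 1.4725 bits
  H(B) = 1.5850 bits
  H(C) = 0.7206 bits

Ranking: B > A > C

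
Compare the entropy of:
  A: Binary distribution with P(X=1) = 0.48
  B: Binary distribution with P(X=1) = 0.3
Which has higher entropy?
A

For binary distributions, entropy is maximized at p=0.5 and decreases as p moves toward 0 or 1.

H(A) = H(0.48) = 0.9988 bits
H(B) = H(0.3) = 0.8813 bits

Distribution A (p=0.48) is closer to uniform (p=0.5), so it has higher entropy.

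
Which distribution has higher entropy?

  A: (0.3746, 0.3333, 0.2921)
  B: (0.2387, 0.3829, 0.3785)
A

Both distributions are close to uniform, making this a harder comparison.

H(A) = 1.5776 bits
H(B) = 1.5541 bits

The distribution closer to uniform has higher entropy.
Answer: A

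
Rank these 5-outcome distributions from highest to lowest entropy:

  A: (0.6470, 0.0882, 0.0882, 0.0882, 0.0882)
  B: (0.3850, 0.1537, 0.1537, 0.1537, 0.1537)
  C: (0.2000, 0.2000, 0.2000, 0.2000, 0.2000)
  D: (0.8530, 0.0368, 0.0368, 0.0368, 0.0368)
C > B > A > D

Key insight: Entropy is maximized by uniform distributions and minimized by concentrated distributions.

Entropies:
  H(A) = 1.6427 bits
  H(B) = 2.1915 bits
  H(C) = 2.3219 bits
  H(D) = 0.8963 bits

Ranking: C > B > A > D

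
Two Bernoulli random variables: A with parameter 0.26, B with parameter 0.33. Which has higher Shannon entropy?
B

For binary distributions, entropy is maximized at p=0.5 and decreases as p moves toward 0 or 1.

H(A) = H(0.26) = 0.8267 bits
H(B) = H(0.33) = 0.9149 bits

Distribution B (p=0.33) is closer to uniform (p=0.5), so it has higher entropy.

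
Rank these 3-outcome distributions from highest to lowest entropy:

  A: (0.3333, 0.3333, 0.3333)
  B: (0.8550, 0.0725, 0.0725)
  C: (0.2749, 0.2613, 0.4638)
A > C > B

Key insight: Entropy is maximized by uniform distributions and minimized by concentrated distributions.

- Uniform distributions have maximum entropy log₂(3) = 1.5850 bits
- The more "peaked" or concentrated a distribution, the lower its entropy

Entropies:
  H(A) = 1.5850 bits
  H(B) = 0.7422 bits
  H(C) = 1.5321 bits

Ranking: A > C > B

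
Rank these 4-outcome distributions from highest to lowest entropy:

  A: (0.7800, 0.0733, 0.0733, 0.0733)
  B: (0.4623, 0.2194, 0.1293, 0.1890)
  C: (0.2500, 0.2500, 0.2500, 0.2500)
C > B > A

Key insight: Entropy is maximized by uniform distributions and minimized by concentrated distributions.

- Uniform distributions have maximum entropy log₂(4) = 2.0000 bits
- The more "peaked" or concentrated a distribution, the lower its entropy

Entropies:
  H(A) = 1.1089 bits
  H(B) = 1.8305 bits
  H(C) = 2.0000 bits

Ranking: C > B > A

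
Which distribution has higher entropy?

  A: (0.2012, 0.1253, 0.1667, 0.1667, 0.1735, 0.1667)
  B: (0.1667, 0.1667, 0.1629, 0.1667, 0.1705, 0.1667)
B

Both distributions are close to uniform, making this a harder comparison.

H(A) = 2.5718 bits
H(B) = 2.5848 bits

The distribution closer to uniform has higher entropy.
Answer: B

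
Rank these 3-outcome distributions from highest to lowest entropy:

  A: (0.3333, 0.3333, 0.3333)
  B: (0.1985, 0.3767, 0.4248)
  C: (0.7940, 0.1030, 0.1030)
A > B > C

Key insight: Entropy is maximized by uniform distributions and minimized by concentrated distributions.

- Uniform distributions have maximum entropy log₂(3) = 1.5850 bits
- The more "peaked" or concentrated a distribution, the lower its entropy

Entropies:
  H(A) = 1.5850 bits
  H(B) = 1.5184 bits
  H(C) = 0.9398 bits

Ranking: A > B > C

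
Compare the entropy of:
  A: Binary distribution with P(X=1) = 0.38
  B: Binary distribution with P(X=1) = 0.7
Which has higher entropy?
A

For binary distributions, entropy is maximized at p=0.5 and decreases as p moves toward 0 or 1.

H(A) = H(0.38) = 0.9580 bits
H(B) = H(0.7) = 0.8813 bits

Distribution A (p=0.38) is closer to uniform (p=0.5), so it has higher entropy.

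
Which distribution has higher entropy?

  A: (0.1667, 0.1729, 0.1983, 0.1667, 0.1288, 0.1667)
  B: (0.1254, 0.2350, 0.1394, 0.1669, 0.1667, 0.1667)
A

Both distributions are close to uniform, making this a harder comparison.

H(A) = 2.5740 bits
H(B) = 2.5556 bits

The distribution closer to uniform has higher entropy.
Answer: A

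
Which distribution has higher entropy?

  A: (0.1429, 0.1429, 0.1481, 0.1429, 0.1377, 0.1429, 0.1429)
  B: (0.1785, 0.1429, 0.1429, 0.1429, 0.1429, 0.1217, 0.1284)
A

Both distributions are close to uniform, making this a harder comparison.

H(A) = 2.8071 bits
H(B) = 2.7979 bits

The distribution closer to uniform has higher entropy.
Answer: A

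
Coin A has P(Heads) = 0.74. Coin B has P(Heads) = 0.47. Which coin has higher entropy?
B

For binary distributions, entropy is maximized at p=0.5 and decreases as p moves toward 0 or 1.

H(A) = H(0.74) = 0.8267 bits
H(B) = H(0.47) = 0.9974 bits

Distribution B (p=0.47) is closer to uniform (p=0.5), so it has higher entropy.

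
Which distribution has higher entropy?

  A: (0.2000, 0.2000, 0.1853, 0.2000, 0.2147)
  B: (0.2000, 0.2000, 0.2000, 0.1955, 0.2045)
B

Both distributions are close to uniform, making this a harder comparison.

H(A) = 2.3204 bits
H(B) = 2.3218 bits

The distribution closer to uniform has higher entropy.
Answer: B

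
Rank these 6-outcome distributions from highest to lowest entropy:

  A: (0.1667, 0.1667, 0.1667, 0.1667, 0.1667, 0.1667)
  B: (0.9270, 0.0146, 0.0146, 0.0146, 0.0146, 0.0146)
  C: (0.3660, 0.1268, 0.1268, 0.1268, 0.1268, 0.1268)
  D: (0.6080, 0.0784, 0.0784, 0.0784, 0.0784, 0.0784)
A > C > D > B

Key insight: Entropy is maximized by uniform distributions and minimized by concentrated distributions.

Entropies:
  H(A) = 2.5850 bits
  H(B) = 0.5465 bits
  H(C) = 2.4197 bits
  H(D) = 1.8763 bits

Ranking: A > C > D > B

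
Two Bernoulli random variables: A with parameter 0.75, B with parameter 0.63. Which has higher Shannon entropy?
B

For binary distributions, entropy is maximized at p=0.5 and decreases as p moves toward 0 or 1.

H(A) = H(0.75) = 0.8113 bits
H(B) = H(0.63) = 0.9507 bits

Distribution B (p=0.63) is closer to uniform (p=0.5), so it has higher entropy.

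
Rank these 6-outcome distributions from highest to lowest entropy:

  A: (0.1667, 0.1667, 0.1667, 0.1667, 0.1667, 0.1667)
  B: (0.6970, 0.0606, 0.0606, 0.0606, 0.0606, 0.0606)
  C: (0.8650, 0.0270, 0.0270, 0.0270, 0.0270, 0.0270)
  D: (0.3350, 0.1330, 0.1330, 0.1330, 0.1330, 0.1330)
A > D > B > C

Key insight: Entropy is maximized by uniform distributions and minimized by concentrated distributions.

Entropies:
  H(A) = 2.5850 bits
  H(B) = 1.5885 bits
  H(C) = 0.8845 bits
  H(D) = 2.4640 bits

Ranking: A > D > B > C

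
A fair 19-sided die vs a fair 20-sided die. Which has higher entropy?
20-sided die

Both are uniform distributions; for uniform over n outcomes, H = log₂(n). H(19-sided) = log₂(19) = 4.248 bits and H(20-sided) = log₂(20) = 4.322 bits. More outcomes in a uniform distribution means higher entropy.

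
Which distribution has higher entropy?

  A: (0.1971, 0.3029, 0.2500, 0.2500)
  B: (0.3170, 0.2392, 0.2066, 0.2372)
A

Both distributions are close to uniform, making this a harder comparison.

H(A) = 1.9837 bits
H(B) = 1.9815 bits

The distribution closer to uniform has higher entropy.
Answer: A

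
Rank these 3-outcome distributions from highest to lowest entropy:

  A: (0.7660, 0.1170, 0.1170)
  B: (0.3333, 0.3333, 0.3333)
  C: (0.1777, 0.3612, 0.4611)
B > C > A

Key insight: Entropy is maximized by uniform distributions and minimized by concentrated distributions.

- Uniform distributions have maximum entropy log₂(3) = 1.5850 bits
- The more "peaked" or concentrated a distribution, the lower its entropy

Entropies:
  H(A) = 1.0189 bits
  H(B) = 1.5850 bits
  H(C) = 1.4885 bits

Ranking: B > C > A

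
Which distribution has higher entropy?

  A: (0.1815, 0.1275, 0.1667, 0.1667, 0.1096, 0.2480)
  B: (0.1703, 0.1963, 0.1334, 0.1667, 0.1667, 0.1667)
B

Both distributions are close to uniform, making this a harder comparison.

H(A) = 2.5359 bits
H(B) = 2.5762 bits

The distribution closer to uniform has higher entropy.
Answer: B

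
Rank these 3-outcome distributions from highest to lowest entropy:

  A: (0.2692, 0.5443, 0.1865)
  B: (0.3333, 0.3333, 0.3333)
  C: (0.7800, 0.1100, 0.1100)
B > A > C

Key insight: Entropy is maximized by uniform distributions and minimized by concentrated distributions.

- Uniform distributions have maximum entropy log₂(3) = 1.5850 bits
- The more "peaked" or concentrated a distribution, the lower its entropy

Entropies:
  H(A) = 1.4391 bits
  H(B) = 1.5850 bits
  H(C) = 0.9802 bits

Ranking: B > A > C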